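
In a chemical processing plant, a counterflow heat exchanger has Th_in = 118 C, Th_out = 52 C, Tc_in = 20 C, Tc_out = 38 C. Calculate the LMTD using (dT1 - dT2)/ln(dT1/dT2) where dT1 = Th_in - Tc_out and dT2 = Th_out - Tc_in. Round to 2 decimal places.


dT1 = Th_in - Tc_out = 118 - 38 = 80
dT2 = Th_out - Tc_in = 52 - 20 = 32
LMTD = (dT1 - dT2) / ln(dT1/dT2)
LMTD = (80 - 32) / ln(80/32)
LMTD = 52.39 K


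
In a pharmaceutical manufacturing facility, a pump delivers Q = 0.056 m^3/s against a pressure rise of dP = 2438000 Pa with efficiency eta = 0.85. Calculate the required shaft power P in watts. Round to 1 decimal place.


P = Q * dP / eta
P = 0.056 * 2438000 / 0.85
P = 136528.0 / 0.85
P = 160621.2 W


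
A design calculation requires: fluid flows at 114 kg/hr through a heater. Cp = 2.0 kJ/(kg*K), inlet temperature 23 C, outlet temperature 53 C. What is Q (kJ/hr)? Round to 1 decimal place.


Q = m_dot * Cp * (T2 - T1)
Q = 114 * 2.0 * (53 - 23)
Q = 114 * 2.0 * 30
Q = 6840.0 kJ/hr


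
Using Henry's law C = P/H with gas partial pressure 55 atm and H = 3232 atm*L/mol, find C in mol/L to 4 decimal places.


C = P / H
C = 55 / 3232
C = 0.0170 mol/L


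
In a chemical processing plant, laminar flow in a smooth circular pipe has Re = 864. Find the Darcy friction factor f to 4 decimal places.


f = 64 / Re
f = 64 / 864
f = 0.0741


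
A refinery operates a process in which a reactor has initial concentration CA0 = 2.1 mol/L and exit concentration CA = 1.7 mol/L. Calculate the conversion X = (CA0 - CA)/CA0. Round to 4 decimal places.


X = (CA0 - CA) / CA0
X = (2.1 - 1.7) / 2.1
X = 0.4 / 2.1
X = 0.1905


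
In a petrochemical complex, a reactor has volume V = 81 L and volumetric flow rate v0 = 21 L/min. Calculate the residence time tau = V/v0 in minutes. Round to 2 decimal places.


tau = V / v0
tau = 81 / 21
tau = 3.86 min


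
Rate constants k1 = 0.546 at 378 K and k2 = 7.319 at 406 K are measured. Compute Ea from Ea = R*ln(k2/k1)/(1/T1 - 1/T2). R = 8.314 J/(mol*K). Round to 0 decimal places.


Ea = R * ln(k2/k1) / (1/T1 - 1/T2)
ln(k2/k1) = ln(7.319/0.546) = 2.59561
1/T1 - 1/T2 = 1/378 - 1/406 = 0.000182448458
Ea = 8.314 * 2.59561 / 0.000182448458
Ea = 118279 J/mol


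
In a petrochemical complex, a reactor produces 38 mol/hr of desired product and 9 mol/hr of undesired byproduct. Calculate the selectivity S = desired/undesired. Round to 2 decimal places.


S = desired product rate / undesired product rate
S = 38 / 9
S = 4.22


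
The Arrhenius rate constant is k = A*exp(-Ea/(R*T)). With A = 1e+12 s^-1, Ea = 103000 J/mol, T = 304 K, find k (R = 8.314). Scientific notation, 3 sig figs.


k = A * exp(-Ea/(R*T))
k = 1e+12 * exp(-103000 / (8.314 * 304))
k = 1e+12 * exp(-40.75244)
k = 2.00e-06


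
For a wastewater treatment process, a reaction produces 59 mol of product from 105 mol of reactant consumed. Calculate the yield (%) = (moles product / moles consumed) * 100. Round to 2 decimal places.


Yield = (moles product / moles consumed) * 100%
Yield = (59 / 105) * 100
Yield = 0.5619 * 100
Yield = 56.19%


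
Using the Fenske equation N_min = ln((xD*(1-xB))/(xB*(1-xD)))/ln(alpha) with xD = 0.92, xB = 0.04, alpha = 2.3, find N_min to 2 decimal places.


N_min = ln((xD*(1-xB))/(xB*(1-xD))) / ln(alpha)
Numerator inside ln: 0.8832 / 0.0032 = 276.0
ln(276.0) = 5.620401
ln(alpha) = ln(2.3) = 0.832909
N_min = 5.620401 / 0.832909 = 6.75


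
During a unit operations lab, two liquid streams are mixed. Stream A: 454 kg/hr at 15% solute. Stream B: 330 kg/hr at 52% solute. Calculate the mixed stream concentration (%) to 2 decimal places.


Mass balance on solute: F1*x1 + F2*x2 = F3*x3
F3 = F1 + F2 = 454 + 330 = 784 kg/hr
x3 = (F1*x1 + F2*x2)/F3
x3 = (454*0.15 + 330*0.52) / 784
x3 = 30.57%


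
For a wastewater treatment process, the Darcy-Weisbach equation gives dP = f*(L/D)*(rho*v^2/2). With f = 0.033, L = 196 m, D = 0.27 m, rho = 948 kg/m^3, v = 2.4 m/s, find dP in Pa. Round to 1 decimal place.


dP = f * (L/D) * (rho*v^2/2)
dP = 0.033 * (196/0.27) * (948*2.4^2/2)
L/D = 725.92592593
rho*v^2/2 = 948*5.76/2 = 2730.24
dP = 0.033 * 725.92592593 * 2730.24
dP = 65404.4 Pa


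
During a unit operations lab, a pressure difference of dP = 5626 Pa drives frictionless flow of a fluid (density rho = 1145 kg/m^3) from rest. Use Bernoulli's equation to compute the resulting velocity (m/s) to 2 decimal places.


v = sqrt(2*dP/rho)
v = sqrt(2*5626/1145)
v = sqrt(9.827074)
v = 3.13 m/s


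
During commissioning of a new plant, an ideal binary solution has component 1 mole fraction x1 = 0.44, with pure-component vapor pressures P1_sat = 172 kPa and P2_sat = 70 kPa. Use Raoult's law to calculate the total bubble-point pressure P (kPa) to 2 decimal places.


P = x1*P1_sat + x2*P2_sat
x2 = 1 - x1 = 1 - 0.44 = 0.56
P = 0.44*172 + 0.56*70
P = 75.68 + 39.2
P = 114.88 kPa


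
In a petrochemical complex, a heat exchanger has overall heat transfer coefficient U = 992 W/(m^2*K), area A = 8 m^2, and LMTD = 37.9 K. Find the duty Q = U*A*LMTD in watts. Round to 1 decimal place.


Q = U * A * LMTD
Q = 992 * 8 * 37.9
Q = 300774.4 W


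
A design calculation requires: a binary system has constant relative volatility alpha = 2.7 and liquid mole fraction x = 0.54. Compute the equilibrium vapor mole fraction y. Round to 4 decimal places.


y = alpha*x / (1 + (alpha-1)*x)
y = 2.7*0.54 / (1 + (2.7-1)*0.54)
y = 1.458 / (1 + 0.918)
y = 1.458 / 1.918
y = 0.7602


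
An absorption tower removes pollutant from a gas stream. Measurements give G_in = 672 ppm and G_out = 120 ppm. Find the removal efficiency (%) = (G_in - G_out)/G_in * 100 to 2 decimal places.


Efficiency = (G_in - G_out) / G_in * 100%
Efficiency = (672 - 120) / 672 * 100
Efficiency = 552 / 672 * 100
Efficiency = 82.14%


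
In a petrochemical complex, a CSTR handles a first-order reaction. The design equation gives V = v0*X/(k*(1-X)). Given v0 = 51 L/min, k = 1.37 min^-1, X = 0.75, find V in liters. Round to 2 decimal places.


V = v0 * X / (k * (1 - X))
V = 51 * 0.75 / (1.37 * (1 - 0.75))
V = 38.25 / (1.37 * 0.25)
V = 38.25 / 0.3425
V = 111.68 L


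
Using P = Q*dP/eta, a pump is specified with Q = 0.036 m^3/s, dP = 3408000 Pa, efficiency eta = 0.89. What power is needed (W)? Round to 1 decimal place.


P = Q * dP / eta
P = 0.036 * 3408000 / 0.89
P = 122688.0 / 0.89
P = 137851.7 W


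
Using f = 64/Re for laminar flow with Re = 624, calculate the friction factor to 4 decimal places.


f = 64 / Re
f = 64 / 624
f = 0.1026


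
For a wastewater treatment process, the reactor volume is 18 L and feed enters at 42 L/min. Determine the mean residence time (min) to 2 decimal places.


tau = V / v0
tau = 18 / 42
tau = 0.43 min


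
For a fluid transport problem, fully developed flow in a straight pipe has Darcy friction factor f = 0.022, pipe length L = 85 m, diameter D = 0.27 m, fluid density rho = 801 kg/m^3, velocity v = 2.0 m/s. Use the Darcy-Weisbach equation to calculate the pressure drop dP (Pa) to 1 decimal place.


dP = f * (L/D) * (rho*v^2/2)
dP = 0.022 * (85/0.27) * (801*2.0^2/2)
L/D = 314.81481481
rho*v^2/2 = 801*4.0/2 = 1602.0
dP = 0.022 * 314.81481481 * 1602.0
dP = 11095.3 Pa


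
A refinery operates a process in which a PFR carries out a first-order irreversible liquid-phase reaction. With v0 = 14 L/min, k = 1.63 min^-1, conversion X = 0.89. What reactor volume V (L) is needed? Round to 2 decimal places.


V = (v0/k) * ln(1/(1-X))
V = (14/1.63) * ln(1/(1-0.89))
V = 8.588957 * ln(9.090909)
V = 8.588957 * 2.207275
V = 18.96 L


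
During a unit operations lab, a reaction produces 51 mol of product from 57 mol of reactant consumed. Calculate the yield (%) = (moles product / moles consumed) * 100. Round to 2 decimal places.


Yield = (moles product / moles consumed) * 100%
Yield = (51 / 57) * 100
Yield = 0.8947 * 100
Yield = 89.47%


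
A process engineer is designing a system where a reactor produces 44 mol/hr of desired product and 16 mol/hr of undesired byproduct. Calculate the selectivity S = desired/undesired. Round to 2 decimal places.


S = desired product rate / undesired product rate
S = 44 / 16
S = 2.75


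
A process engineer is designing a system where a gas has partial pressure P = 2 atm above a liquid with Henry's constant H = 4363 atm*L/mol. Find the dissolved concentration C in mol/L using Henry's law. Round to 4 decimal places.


C = P / H
C = 2 / 4363
C = 0.0005 mol/L


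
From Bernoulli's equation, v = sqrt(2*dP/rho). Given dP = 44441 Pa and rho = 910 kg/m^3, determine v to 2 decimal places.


v = sqrt(2*dP/rho)
v = sqrt(2*44441/910)
v = sqrt(97.672527)
v = 9.88 m/s


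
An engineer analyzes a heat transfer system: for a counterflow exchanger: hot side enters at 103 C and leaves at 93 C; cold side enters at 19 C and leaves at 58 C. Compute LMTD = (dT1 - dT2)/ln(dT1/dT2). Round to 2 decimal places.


dT1 = Th_in - Tc_out = 103 - 58 = 45
dT2 = Th_out - Tc_in = 93 - 19 = 74
LMTD = (dT1 - dT2) / ln(dT1/dT2)
LMTD = (45 - 74) / ln(45/74)
LMTD = 58.30 K


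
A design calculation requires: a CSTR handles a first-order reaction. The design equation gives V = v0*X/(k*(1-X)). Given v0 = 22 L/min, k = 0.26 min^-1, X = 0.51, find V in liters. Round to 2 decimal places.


V = v0 * X / (k * (1 - X))
V = 22 * 0.51 / (0.26 * (1 - 0.51))
V = 11.22 / (0.26 * 0.49)
V = 11.22 / 0.1274
V = 88.07 L


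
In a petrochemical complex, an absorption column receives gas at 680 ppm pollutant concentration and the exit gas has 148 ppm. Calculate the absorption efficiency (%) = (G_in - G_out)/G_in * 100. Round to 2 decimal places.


Efficiency = (G_in - G_out) / G_in * 100%
Efficiency = (680 - 148) / 680 * 100
Efficiency = 532 / 680 * 100
Efficiency = 78.24%


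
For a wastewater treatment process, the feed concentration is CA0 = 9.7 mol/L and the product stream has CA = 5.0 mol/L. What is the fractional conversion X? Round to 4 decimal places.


X = (CA0 - CA) / CA0
X = (9.7 - 5.0) / 9.7
X = 4.7 / 9.7
X = 0.4845


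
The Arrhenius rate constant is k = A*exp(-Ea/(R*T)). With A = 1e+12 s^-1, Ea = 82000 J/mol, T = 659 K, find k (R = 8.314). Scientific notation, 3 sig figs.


k = A * exp(-Ea/(R*T))
k = 1e+12 * exp(-82000 / (8.314 * 659))
k = 1e+12 * exp(-14.966437)
k = 3.16e+05


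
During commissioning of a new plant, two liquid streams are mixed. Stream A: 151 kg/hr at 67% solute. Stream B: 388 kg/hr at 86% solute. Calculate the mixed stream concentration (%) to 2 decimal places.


Mass balance on solute: F1*x1 + F2*x2 = F3*x3
F3 = F1 + F2 = 151 + 388 = 539 kg/hr
x3 = (F1*x1 + F2*x2)/F3
x3 = (151*0.67 + 388*0.86) / 539
x3 = 80.68%


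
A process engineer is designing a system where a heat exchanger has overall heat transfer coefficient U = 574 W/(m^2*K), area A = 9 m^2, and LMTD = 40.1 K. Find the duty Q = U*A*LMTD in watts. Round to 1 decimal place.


Q = U * A * LMTD
Q = 574 * 9 * 40.1
Q = 207156.6 W


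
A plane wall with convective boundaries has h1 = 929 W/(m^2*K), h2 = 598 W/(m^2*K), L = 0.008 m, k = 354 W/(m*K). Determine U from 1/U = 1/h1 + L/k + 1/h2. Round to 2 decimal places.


1/U = 1/h1 + L/k + 1/h2
1/U = 1/929 + 0.008/354 + 1/598
1/U = 0.0010764263 + 2.25989e-05 + 0.0016722408
1/U = 0.002771266
U = 360.85 W/(m^2*K)


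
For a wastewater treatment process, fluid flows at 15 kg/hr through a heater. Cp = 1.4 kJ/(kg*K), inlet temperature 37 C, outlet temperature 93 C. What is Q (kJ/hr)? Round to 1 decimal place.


Q = m_dot * Cp * (T2 - T1)
Q = 15 * 1.4 * (93 - 37)
Q = 15 * 1.4 * 56
Q = 1176.0 kJ/hr


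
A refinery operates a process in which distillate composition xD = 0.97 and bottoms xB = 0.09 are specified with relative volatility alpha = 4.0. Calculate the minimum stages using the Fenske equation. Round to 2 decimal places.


N_min = ln((xD*(1-xB))/(xB*(1-xD))) / ln(alpha)
Numerator inside ln: 0.8827 / 0.0027 = 326.925926
ln(326.925926) = 5.789734
ln(alpha) = ln(4.0) = 1.386294
N_min = 5.789734 / 1.386294 = 4.18


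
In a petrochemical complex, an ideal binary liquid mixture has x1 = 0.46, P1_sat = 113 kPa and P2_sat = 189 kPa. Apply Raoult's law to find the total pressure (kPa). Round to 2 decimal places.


P = x1*P1_sat + x2*P2_sat
x2 = 1 - x1 = 1 - 0.46 = 0.54
P = 0.46*113 + 0.54*189
P = 51.98 + 102.06
P = 154.04 kPa


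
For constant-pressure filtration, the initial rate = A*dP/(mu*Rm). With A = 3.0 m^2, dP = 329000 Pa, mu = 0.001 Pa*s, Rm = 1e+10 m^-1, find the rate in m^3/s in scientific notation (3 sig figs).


rate = A * dP / (mu * Rm)
rate = 3.0 * 329000 / (0.001 * 1e+10)
rate = 987000.0 / 1.000e+07
rate = 9.87e-02 m^3/s


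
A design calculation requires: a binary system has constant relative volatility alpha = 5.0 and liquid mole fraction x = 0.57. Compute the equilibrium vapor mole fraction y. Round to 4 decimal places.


y = alpha*x / (1 + (alpha-1)*x)
y = 5.0*0.57 / (1 + (5.0-1)*0.57)
y = 2.85 / (1 + 2.28)
y = 2.85 / 3.28
y = 0.8689


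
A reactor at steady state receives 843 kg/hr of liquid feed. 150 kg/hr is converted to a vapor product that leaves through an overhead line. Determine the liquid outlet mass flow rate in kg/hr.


Steady-state mass balance on the main outlet: F_out = F_in - F_removed
F_out = 843 - 150
F_out = 693 kg/hr


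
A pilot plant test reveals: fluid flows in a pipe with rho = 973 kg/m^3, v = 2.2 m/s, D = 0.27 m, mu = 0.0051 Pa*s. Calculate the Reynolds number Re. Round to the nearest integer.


Re = rho * v * D / mu
Re = 973 * 2.2 * 0.27 / 0.0051
Re = 577.962 / 0.0051
Re = 113326


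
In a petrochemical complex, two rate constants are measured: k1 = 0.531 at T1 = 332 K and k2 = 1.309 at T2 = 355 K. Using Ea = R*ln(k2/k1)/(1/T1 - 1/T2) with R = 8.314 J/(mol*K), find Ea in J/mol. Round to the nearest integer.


Ea = R * ln(k2/k1) / (1/T1 - 1/T2)
ln(k2/k1) = ln(1.309/0.531) = 0.9022567
1/T1 - 1/T2 = 1/332 - 1/355 = 0.000195146784
Ea = 8.314 * 0.9022567 / 0.000195146784
Ea = 38440 J/mol


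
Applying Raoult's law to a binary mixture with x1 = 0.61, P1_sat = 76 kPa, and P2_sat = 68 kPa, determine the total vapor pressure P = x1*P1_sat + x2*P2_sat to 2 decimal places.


P = x1*P1_sat + x2*P2_sat
x2 = 1 - x1 = 1 - 0.61 = 0.39
P = 0.61*76 + 0.39*68
P = 46.36 + 26.52
P = 72.88 kPa


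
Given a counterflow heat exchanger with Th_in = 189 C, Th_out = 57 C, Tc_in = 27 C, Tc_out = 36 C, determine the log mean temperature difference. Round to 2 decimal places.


dT1 = Th_in - Tc_out = 189 - 36 = 153
dT2 = Th_out - Tc_in = 57 - 27 = 30
LMTD = (dT1 - dT2) / ln(dT1/dT2)
LMTD = (153 - 30) / ln(153/30)
LMTD = 75.50 K


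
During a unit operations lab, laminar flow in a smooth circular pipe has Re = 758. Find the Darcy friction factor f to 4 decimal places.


f = 64 / Re
f = 64 / 758
f = 0.0844


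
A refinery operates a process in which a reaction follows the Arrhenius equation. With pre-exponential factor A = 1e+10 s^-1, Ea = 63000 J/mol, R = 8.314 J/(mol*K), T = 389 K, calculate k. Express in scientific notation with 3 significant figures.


k = A * exp(-Ea/(R*T))
k = 1e+10 * exp(-63000 / (8.314 * 389))
k = 1e+10 * exp(-19.47964)
k = 3.47e+01


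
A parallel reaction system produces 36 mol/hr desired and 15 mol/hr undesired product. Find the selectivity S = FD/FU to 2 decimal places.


S = desired product rate / undesired product rate
S = 36 / 15
S = 2.40


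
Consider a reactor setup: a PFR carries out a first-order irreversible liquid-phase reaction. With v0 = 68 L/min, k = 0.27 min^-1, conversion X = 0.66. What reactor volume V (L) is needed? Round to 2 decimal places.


V = (v0/k) * ln(1/(1-X))
V = (68/0.27) * ln(1/(1-0.66))
V = 251.851852 * ln(2.941176)
V = 251.851852 * 1.07881
V = 271.70 L


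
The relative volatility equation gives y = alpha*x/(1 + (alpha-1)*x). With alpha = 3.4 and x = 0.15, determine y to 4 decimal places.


y = alpha*x / (1 + (alpha-1)*x)
y = 3.4*0.15 / (1 + (3.4-1)*0.15)
y = 0.51 / (1 + 0.36)
y = 0.51 / 1.36
y = 0.3750


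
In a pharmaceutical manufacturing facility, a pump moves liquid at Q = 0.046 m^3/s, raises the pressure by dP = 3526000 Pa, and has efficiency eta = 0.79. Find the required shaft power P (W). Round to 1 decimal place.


P = Q * dP / eta
P = 0.046 * 3526000 / 0.79
P = 162196.0 / 0.79
P = 205311.4 W


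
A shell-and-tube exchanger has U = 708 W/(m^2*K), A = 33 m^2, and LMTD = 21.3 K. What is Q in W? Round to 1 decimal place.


Q = U * A * LMTD
Q = 708 * 33 * 21.3
Q = 497653.2 W


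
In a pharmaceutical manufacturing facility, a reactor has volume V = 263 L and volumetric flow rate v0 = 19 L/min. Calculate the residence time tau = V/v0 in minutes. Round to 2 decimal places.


tau = V / v0
tau = 263 / 19
tau = 13.84 min


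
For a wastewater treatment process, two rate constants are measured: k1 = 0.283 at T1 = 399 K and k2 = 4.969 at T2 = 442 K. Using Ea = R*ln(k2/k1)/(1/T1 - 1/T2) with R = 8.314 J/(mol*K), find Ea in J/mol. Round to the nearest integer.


Ea = R * ln(k2/k1) / (1/T1 - 1/T2)
ln(k2/k1) = ln(4.969/0.283) = 2.865527
1/T1 - 1/T2 = 1/399 - 1/442 = 0.000243822225
Ea = 8.314 * 2.865527 / 0.000243822225
Ea = 97710 J/mol


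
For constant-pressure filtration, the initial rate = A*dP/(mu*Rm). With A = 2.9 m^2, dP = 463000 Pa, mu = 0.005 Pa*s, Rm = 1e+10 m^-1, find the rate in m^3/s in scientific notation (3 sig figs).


rate = A * dP / (mu * Rm)
rate = 2.9 * 463000 / (0.005 * 1e+10)
rate = 1342700.0 / 5.000e+07
rate = 2.69e-02 m^3/s


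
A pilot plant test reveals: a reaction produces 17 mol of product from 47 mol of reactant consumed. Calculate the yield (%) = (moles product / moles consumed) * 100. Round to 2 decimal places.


Yield = (moles product / moles consumed) * 100%
Yield = (17 / 47) * 100
Yield = 0.3617 * 100
Yield = 36.17%


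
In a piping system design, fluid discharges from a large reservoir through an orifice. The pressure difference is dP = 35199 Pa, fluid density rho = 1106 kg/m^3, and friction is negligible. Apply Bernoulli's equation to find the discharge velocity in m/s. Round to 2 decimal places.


v = sqrt(2*dP/rho)
v = sqrt(2*35199/1106)
v = sqrt(63.650995)
v = 7.98 m/s


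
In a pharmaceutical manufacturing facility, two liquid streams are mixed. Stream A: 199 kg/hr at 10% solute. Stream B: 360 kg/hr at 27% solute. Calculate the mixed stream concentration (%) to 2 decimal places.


Mass balance on solute: F1*x1 + F2*x2 = F3*x3
F3 = F1 + F2 = 199 + 360 = 559 kg/hr
x3 = (F1*x1 + F2*x2)/F3
x3 = (199*0.1 + 360*0.27) / 559
x3 = 20.95%


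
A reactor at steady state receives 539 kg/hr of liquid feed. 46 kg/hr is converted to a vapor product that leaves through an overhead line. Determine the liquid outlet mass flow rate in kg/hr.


Steady-state mass balance on the main outlet: F_out = F_in - F_removed
F_out = 539 - 46
F_out = 493 kg/hr


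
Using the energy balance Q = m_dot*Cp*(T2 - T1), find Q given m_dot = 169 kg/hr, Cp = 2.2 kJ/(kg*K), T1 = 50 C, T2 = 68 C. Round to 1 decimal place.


Q = m_dot * Cp * (T2 - T1)
Q = 169 * 2.2 * (68 - 50)
Q = 169 * 2.2 * 18
Q = 6692.4 kJ/hr


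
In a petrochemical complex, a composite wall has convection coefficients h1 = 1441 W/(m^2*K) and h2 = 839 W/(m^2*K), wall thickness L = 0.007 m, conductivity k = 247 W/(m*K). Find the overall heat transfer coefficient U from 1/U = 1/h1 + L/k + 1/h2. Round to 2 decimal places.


1/U = 1/h1 + L/k + 1/h2
1/U = 1/1441 + 0.007/247 + 1/839
1/U = 0.0006939625 + 2.83401e-05 + 0.0011918951
1/U = 0.0019141977
U = 522.41 W/(m^2*K)


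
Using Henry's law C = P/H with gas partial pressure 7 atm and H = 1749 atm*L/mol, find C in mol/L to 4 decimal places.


C = P / H
C = 7 / 1749
C = 0.0040 mol/L


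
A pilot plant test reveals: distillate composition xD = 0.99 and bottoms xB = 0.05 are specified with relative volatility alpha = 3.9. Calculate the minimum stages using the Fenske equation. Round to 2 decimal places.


N_min = ln((xD*(1-xB))/(xB*(1-xD))) / ln(alpha)
Numerator inside ln: 0.9405 / 0.0005 = 1881.0
ln(1881.0) = 7.539559
ln(alpha) = ln(3.9) = 1.360977
N_min = 7.539559 / 1.360977 = 5.54


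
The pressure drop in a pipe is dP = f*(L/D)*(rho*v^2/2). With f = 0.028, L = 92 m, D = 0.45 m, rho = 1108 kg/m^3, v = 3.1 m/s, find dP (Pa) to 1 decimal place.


dP = f * (L/D) * (rho*v^2/2)
dP = 0.028 * (92/0.45) * (1108*3.1^2/2)
L/D = 204.44444444
rho*v^2/2 = 1108*9.61/2 = 5323.94
dP = 0.028 * 204.44444444 * 5323.94
dP = 30476.6 Pa


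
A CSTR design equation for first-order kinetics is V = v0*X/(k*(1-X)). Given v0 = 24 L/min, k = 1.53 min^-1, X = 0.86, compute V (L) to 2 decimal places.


V = v0 * X / (k * (1 - X))
V = 24 * 0.86 / (1.53 * (1 - 0.86))
V = 20.64 / (1.53 * 0.14)
V = 20.64 / 0.2142
V = 96.36 L


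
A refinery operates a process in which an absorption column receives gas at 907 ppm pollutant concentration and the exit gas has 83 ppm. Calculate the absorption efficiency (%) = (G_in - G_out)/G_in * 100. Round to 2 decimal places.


Efficiency = (G_in - G_out) / G_in * 100%
Efficiency = (907 - 83) / 907 * 100
Efficiency = 824 / 907 * 100
Efficiency = 90.85%


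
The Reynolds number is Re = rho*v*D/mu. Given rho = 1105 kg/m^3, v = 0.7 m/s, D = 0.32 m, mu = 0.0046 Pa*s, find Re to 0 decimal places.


Re = rho * v * D / mu
Re = 1105 * 0.7 * 0.32 / 0.0046
Re = 247.52 / 0.0046
Re = 53809


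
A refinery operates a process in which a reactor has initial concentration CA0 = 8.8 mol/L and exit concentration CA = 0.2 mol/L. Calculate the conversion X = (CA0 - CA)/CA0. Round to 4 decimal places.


X = (CA0 - CA) / CA0
X = (8.8 - 0.2) / 8.8
X = 8.6 / 8.8
X = 0.9773


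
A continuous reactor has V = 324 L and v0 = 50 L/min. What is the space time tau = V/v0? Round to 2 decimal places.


tau = V / v0
tau = 324 / 50
tau = 6.48 min


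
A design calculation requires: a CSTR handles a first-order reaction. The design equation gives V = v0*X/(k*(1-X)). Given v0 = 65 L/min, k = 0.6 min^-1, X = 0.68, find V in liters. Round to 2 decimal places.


V = v0 * X / (k * (1 - X))
V = 65 * 0.68 / (0.6 * (1 - 0.68))
V = 44.2 / (0.6 * 0.32)
V = 44.2 / 0.192
V = 230.21 L


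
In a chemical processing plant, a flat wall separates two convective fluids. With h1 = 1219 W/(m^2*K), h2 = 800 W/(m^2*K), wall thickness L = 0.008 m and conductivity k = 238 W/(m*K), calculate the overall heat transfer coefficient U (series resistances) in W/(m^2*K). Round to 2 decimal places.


1/U = 1/h1 + L/k + 1/h2
1/U = 1/1219 + 0.008/238 + 1/800
1/U = 0.0008203445 + 3.36134e-05 + 0.00125
1/U = 0.0021039579
U = 475.29 W/(m^2*K)


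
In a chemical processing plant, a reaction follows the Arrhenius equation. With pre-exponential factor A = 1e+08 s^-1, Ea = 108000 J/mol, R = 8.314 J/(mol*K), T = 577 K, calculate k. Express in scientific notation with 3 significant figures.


k = A * exp(-Ea/(R*T))
k = 1e+08 * exp(-108000 / (8.314 * 577))
k = 1e+08 * exp(-22.513236)
k = 1.67e-02


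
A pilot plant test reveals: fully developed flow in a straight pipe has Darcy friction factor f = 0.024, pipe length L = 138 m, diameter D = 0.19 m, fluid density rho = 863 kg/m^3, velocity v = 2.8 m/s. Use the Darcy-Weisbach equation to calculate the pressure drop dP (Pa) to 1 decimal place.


dP = f * (L/D) * (rho*v^2/2)
dP = 0.024 * (138/0.19) * (863*2.8^2/2)
L/D = 726.31578947
rho*v^2/2 = 863*7.84/2 = 3382.96
dP = 0.024 * 726.31578947 * 3382.96
dP = 58970.3 Pa


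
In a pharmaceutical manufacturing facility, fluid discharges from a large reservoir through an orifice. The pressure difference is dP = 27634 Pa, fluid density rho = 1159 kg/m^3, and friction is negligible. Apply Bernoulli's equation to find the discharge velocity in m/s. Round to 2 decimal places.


v = sqrt(2*dP/rho)
v = sqrt(2*27634/1159)
v = sqrt(47.685936)
v = 6.91 m/s


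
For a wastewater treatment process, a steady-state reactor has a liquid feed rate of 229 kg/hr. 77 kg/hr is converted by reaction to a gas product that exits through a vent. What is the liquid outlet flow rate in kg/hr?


Steady-state mass balance on the main outlet: F_out = F_in - F_removed
F_out = 229 - 77
F_out = 152 kg/hr


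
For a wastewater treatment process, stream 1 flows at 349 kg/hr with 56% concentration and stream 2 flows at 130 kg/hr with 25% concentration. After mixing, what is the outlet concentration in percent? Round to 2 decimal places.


Mass balance on solute: F1*x1 + F2*x2 = F3*x3
F3 = F1 + F2 = 349 + 130 = 479 kg/hr
x3 = (F1*x1 + F2*x2)/F3
x3 = (349*0.56 + 130*0.25) / 479
x3 = 47.59%


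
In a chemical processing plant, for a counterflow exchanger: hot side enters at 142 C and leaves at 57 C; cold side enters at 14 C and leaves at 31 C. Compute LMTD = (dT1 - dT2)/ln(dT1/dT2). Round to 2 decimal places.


dT1 = Th_in - Tc_out = 142 - 31 = 111
dT2 = Th_out - Tc_in = 57 - 14 = 43
LMTD = (dT1 - dT2) / ln(dT1/dT2)
LMTD = (111 - 43) / ln(111/43)
LMTD = 71.70 K


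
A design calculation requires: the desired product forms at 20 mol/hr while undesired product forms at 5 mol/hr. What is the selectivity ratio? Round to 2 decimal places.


S = desired product rate / undesired product rate
S = 20 / 5
S = 4.00


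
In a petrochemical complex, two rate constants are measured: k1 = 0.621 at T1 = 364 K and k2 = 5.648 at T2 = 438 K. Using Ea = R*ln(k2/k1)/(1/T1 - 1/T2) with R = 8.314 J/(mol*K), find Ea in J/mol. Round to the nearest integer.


Ea = R * ln(k2/k1) / (1/T1 - 1/T2)
ln(k2/k1) = ln(5.648/0.621) = 2.2077257
1/T1 - 1/T2 = 1/364 - 1/438 = 0.000464147724
Ea = 8.314 * 2.2077257 / 0.000464147724
Ea = 39546 J/mol


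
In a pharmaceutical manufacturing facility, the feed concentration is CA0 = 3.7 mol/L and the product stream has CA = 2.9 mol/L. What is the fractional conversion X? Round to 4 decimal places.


X = (CA0 - CA) / CA0
X = (3.7 - 2.9) / 3.7
X = 0.8 / 3.7
X = 0.2162


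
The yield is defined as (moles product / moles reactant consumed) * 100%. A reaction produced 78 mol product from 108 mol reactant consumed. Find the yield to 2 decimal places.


Yield = (moles product / moles consumed) * 100%
Yield = (78 / 108) * 100
Yield = 0.7222 * 100
Yield = 72.22%


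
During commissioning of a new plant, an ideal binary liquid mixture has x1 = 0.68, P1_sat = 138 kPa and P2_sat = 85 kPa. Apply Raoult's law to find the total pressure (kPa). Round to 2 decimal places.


P = x1*P1_sat + x2*P2_sat
x2 = 1 - x1 = 1 - 0.68 = 0.32
P = 0.68*138 + 0.32*85
P = 93.84 + 27.2
P = 121.04 kPa


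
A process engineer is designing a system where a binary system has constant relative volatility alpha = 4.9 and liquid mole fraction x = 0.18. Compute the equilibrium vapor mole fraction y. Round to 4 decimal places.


y = alpha*x / (1 + (alpha-1)*x)
y = 4.9*0.18 / (1 + (4.9-1)*0.18)
y = 0.882 / (1 + 0.702)
y = 0.882 / 1.702
y = 0.5182


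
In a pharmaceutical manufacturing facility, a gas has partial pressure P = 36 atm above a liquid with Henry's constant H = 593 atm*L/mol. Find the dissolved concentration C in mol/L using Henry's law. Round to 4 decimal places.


C = P / H
C = 36 / 593
C = 0.0607 mol/L


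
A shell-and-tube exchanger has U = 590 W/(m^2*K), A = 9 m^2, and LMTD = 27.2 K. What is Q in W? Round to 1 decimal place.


Q = U * A * LMTD
Q = 590 * 9 * 27.2
Q = 144432.0 W


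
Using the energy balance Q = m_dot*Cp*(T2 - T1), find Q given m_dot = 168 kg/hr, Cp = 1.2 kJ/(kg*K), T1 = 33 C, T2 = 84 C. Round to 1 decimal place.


Q = m_dot * Cp * (T2 - T1)
Q = 168 * 1.2 * (84 - 33)
Q = 168 * 1.2 * 51
Q = 10281.6 kJ/hr


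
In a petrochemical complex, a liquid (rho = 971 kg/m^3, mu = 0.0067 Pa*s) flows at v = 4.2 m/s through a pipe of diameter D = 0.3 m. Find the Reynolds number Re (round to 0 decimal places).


Re = rho * v * D / mu
Re = 971 * 4.2 * 0.3 / 0.0067
Re = 1223.46 / 0.0067
Re = 182606


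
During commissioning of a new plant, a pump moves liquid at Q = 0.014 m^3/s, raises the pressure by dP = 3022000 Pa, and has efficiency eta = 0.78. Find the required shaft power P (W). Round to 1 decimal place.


P = Q * dP / eta
P = 0.014 * 3022000 / 0.78
P = 42308.0 / 0.78
P = 54241.0 W


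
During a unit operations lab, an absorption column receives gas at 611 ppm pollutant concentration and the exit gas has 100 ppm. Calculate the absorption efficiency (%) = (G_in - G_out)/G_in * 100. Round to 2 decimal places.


Efficiency = (G_in - G_out) / G_in * 100%
Efficiency = (611 - 100) / 611 * 100
Efficiency = 511 / 611 * 100
Efficiency = 83.63%


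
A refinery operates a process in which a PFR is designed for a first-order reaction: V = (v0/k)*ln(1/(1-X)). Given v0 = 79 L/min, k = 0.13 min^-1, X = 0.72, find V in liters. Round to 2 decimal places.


V = (v0/k) * ln(1/(1-X))
V = (79/0.13) * ln(1/(1-0.72))
V = 607.692308 * ln(3.571429)
V = 607.692308 * 1.272966
V = 773.57 L


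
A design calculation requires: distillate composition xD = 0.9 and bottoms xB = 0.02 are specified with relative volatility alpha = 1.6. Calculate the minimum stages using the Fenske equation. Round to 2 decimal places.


N_min = ln((xD*(1-xB))/(xB*(1-xD))) / ln(alpha)
Numerator inside ln: 0.882 / 0.002 = 441.0
ln(441.0) = 6.089045
ln(alpha) = ln(1.6) = 0.470004
N_min = 6.089045 / 0.470004 = 12.96


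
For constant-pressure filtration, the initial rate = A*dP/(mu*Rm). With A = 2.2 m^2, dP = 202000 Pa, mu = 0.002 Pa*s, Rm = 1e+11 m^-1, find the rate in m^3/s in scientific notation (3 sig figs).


rate = A * dP / (mu * Rm)
rate = 2.2 * 202000 / (0.002 * 1e+11)
rate = 444400.0 / 2.000e+08
rate = 2.22e-03 m^3/s


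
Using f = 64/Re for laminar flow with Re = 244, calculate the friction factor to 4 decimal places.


f = 64 / Re
f = 64 / 244
f = 0.2623


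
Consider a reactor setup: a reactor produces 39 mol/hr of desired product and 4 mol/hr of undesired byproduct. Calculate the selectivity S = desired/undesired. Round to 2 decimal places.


S = desired product rate / undesired product rate
S = 39 / 4
S = 9.75


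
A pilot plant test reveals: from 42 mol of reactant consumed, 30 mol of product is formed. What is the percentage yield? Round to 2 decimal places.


Yield = (moles product / moles consumed) * 100%
Yield = (30 / 42) * 100
Yield = 0.7143 * 100
Yield = 71.43%


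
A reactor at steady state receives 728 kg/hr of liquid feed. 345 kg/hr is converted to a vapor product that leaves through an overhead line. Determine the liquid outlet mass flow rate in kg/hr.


Steady-state mass balance on the main outlet: F_out = F_in - F_removed
F_out = 728 - 345
F_out = 383 kg/hr


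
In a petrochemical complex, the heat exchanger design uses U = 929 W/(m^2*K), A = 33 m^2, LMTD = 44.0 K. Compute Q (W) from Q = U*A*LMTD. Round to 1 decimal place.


Q = U * A * LMTD
Q = 929 * 33 * 44.0
Q = 1348908.0 W


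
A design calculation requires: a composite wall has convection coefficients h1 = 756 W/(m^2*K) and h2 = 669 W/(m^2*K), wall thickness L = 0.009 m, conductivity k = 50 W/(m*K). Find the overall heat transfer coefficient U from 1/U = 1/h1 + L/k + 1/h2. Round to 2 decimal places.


1/U = 1/h1 + L/k + 1/h2
1/U = 1/756 + 0.009/50 + 1/669
1/U = 0.0013227513 + 0.00018 + 0.0014947683
1/U = 0.0029975196
U = 333.61 W/(m^2*K)


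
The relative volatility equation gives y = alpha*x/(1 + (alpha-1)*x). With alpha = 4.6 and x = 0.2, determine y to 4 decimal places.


y = alpha*x / (1 + (alpha-1)*x)
y = 4.6*0.2 / (1 + (4.6-1)*0.2)
y = 0.92 / (1 + 0.72)
y = 0.92 / 1.72
y = 0.5349


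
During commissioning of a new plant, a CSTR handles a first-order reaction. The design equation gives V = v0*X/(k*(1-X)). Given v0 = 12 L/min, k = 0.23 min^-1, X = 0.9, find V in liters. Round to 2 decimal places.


V = v0 * X / (k * (1 - X))
V = 12 * 0.9 / (0.23 * (1 - 0.9))
V = 10.8 / (0.23 * 0.1)
V = 10.8 / 0.023
V = 469.57 L


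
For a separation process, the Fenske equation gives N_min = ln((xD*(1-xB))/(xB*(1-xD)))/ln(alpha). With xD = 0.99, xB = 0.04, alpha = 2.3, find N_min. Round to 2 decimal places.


N_min = ln((xD*(1-xB))/(xB*(1-xD))) / ln(alpha)
Numerator inside ln: 0.9504 / 0.0004 = 2376.0
ln(2376.0) = 7.773174
ln(alpha) = ln(2.3) = 0.832909
N_min = 7.773174 / 0.832909 = 9.33


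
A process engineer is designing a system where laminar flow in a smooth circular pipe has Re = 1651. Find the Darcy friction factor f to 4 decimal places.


f = 64 / Re
f = 64 / 1651
f = 0.0388


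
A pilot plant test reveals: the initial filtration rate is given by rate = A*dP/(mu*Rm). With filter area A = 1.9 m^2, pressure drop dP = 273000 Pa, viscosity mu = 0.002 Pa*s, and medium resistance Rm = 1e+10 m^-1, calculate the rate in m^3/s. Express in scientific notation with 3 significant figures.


rate = A * dP / (mu * Rm)
rate = 1.9 * 273000 / (0.002 * 1e+10)
rate = 518700.0 / 2.000e+07
rate = 2.59e-02 m^3/s


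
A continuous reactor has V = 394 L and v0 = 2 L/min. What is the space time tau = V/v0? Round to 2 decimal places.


tau = V / v0
tau = 394 / 2
tau = 197.00 min


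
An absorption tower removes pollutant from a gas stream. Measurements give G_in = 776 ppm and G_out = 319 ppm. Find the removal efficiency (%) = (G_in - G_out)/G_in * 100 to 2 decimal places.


Efficiency = (G_in - G_out) / G_in * 100%
Efficiency = (776 - 319) / 776 * 100
Efficiency = 457 / 776 * 100
Efficiency = 58.89%


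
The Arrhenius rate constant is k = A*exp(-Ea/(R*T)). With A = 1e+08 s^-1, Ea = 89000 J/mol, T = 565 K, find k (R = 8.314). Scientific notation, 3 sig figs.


k = A * exp(-Ea/(R*T))
k = 1e+08 * exp(-89000 / (8.314 * 565))
k = 1e+08 * exp(-18.946611)
k = 5.91e-01


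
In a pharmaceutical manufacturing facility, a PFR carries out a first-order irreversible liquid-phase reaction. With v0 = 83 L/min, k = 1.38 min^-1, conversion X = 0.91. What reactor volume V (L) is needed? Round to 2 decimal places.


V = (v0/k) * ln(1/(1-X))
V = (83/1.38) * ln(1/(1-0.91))
V = 60.144928 * ln(11.111111)
V = 60.144928 * 2.407946
V = 144.83 L


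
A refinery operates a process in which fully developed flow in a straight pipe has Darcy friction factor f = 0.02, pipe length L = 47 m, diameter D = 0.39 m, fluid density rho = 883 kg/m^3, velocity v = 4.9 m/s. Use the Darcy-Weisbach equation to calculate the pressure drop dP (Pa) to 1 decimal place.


dP = f * (L/D) * (rho*v^2/2)
dP = 0.02 * (47/0.39) * (883*4.9^2/2)
L/D = 120.51282051
rho*v^2/2 = 883*24.01/2 = 10600.415
dP = 0.02 * 120.51282051 * 10600.415
dP = 25549.7 Pa


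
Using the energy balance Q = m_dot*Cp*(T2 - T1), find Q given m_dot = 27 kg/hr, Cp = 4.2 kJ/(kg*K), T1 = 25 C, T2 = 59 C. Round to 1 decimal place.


Q = m_dot * Cp * (T2 - T1)
Q = 27 * 4.2 * (59 - 25)
Q = 27 * 4.2 * 34
Q = 3855.6 kJ/hr


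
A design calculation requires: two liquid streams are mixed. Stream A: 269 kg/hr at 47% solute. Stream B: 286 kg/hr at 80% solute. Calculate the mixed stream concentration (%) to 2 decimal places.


Mass balance on solute: F1*x1 + F2*x2 = F3*x3
F3 = F1 + F2 = 269 + 286 = 555 kg/hr
x3 = (F1*x1 + F2*x2)/F3
x3 = (269*0.47 + 286*0.8) / 555
x3 = 64.01%


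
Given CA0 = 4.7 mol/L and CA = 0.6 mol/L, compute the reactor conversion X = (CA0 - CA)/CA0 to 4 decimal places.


X = (CA0 - CA) / CA0
X = (4.7 - 0.6) / 4.7
X = 4.1 / 4.7
X = 0.8723


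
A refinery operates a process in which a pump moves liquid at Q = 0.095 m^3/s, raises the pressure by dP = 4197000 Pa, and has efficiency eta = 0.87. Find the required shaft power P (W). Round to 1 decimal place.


P = Q * dP / eta
P = 0.095 * 4197000 / 0.87
P = 398715.0 / 0.87
P = 458293.1 W


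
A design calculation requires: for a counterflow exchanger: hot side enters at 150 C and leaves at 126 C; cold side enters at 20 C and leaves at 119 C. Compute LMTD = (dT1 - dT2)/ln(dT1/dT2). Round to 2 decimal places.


dT1 = Th_in - Tc_out = 150 - 119 = 31
dT2 = Th_out - Tc_in = 126 - 20 = 106
LMTD = (dT1 - dT2) / ln(dT1/dT2)
LMTD = (31 - 106) / ln(31/106)
LMTD = 61.00 K


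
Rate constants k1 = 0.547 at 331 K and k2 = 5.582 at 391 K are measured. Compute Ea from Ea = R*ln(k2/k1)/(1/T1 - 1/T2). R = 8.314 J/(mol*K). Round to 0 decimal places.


Ea = R * ln(k2/k1) / (1/T1 - 1/T2)
ln(k2/k1) = ln(5.582/0.547) = 2.3228536
1/T1 - 1/T2 = 1/331 - 1/391 = 0.000463603279
Ea = 8.314 * 2.3228536 / 0.000463603279
Ea = 41657 J/mol


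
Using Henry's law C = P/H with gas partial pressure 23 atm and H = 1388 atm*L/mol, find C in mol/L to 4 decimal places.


C = P / H
C = 23 / 1388
C = 0.0166 mol/L


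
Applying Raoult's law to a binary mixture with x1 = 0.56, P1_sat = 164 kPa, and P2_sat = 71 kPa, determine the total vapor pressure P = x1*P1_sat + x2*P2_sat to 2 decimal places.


P = x1*P1_sat + x2*P2_sat
x2 = 1 - x1 = 1 - 0.56 = 0.44
P = 0.56*164 + 0.44*71
P = 91.84 + 31.24
P = 123.08 kPa


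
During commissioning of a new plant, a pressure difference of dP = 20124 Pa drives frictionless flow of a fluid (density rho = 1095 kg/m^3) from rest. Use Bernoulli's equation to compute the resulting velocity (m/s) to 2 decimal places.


v = sqrt(2*dP/rho)
v = sqrt(2*20124/1095)
v = sqrt(36.756164)
v = 6.06 m/s


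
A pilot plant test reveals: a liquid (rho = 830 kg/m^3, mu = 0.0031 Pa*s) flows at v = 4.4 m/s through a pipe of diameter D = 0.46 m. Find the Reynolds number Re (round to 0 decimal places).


Re = rho * v * D / mu
Re = 830 * 4.4 * 0.46 / 0.0031
Re = 1679.92 / 0.0031
Re = 541910


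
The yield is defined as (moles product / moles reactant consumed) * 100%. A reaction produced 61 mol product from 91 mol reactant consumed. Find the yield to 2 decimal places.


Yield = (moles product / moles consumed) * 100%
Yield = (61 / 91) * 100
Yield = 0.6703 * 100
Yield = 67.03%


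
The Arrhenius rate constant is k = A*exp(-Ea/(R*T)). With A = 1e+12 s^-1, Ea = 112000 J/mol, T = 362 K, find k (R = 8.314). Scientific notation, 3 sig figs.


k = A * exp(-Ea/(R*T))
k = 1e+12 * exp(-112000 / (8.314 * 362))
k = 1e+12 * exp(-37.213407)
k = 6.89e-05


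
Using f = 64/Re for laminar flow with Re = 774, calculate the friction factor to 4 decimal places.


f = 64 / Re
f = 64 / 774
f = 0.0827


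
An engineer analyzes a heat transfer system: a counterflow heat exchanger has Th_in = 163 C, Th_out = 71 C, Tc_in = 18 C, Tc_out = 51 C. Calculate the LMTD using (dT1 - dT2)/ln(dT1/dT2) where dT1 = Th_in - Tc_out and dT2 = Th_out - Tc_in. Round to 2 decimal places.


dT1 = Th_in - Tc_out = 163 - 51 = 112
dT2 = Th_out - Tc_in = 71 - 18 = 53
LMTD = (dT1 - dT2) / ln(dT1/dT2)
LMTD = (112 - 53) / ln(112/53)
LMTD = 78.86 K


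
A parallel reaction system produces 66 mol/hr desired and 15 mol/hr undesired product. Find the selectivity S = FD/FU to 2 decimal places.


S = desired product rate / undesired product rate
S = 66 / 15
S = 4.40


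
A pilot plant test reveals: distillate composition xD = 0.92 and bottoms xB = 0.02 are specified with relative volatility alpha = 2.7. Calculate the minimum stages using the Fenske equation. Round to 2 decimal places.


N_min = ln((xD*(1-xB))/(xB*(1-xD))) / ln(alpha)
Numerator inside ln: 0.9016 / 0.0016 = 563.5
ln(563.5) = 6.334167
ln(alpha) = ln(2.7) = 0.993252
N_min = 6.334167 / 0.993252 = 6.38


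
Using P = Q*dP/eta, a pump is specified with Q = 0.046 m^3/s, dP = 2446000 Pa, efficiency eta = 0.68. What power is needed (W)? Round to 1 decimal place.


P = Q * dP / eta
P = 0.046 * 2446000 / 0.68
P = 112516.0 / 0.68
P = 165464.7 W


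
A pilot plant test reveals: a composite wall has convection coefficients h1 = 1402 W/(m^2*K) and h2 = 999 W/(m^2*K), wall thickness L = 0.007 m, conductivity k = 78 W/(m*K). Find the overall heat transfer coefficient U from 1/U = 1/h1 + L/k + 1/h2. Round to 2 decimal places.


1/U = 1/h1 + L/k + 1/h2
1/U = 1/1402 + 0.007/78 + 1/999
1/U = 0.0007132668 + 8.97436e-05 + 0.001001001
1/U = 0.0018040114
U = 554.32 W/(m^2*K)


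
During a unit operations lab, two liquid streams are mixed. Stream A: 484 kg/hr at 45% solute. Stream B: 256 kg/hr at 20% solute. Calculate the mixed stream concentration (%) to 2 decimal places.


Mass balance on solute: F1*x1 + F2*x2 = F3*x3
F3 = F1 + F2 = 484 + 256 = 740 kg/hr
x3 = (F1*x1 + F2*x2)/F3
x3 = (484*0.45 + 256*0.2) / 740
x3 = 36.35%
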